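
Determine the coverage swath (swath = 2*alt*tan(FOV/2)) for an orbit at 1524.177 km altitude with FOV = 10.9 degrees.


FOV = 10.9 deg = 0.1902409 rad
swath = 2 * alt * tan(FOV/2) = 2 * 1524.177 * tan(0.09512044)
swath = 2 * 1524.177 * 0.09540837
swath = 290.8385 km

290.8385 km


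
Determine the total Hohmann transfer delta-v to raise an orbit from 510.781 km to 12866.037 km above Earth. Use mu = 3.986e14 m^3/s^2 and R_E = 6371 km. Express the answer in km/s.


r1 = 6881.7810 km = 6.881781e+06 m
r2 = 19237.0370 km = 1.9237037e+07 m
dv1 = sqrt(mu/r1)*(sqrt(2*r2/(r1+r2)) - 1) = 1626.2971 m/s
dv2 = sqrt(mu/r2)*(1 - sqrt(2*r1/(r1+r2))) = 1247.6052 m/s
total dv = |dv1| + |dv2| = 1626.2971 + 1247.6052 = 2873.9023 m/s = 2.8739 km/s

2.8739 km/s


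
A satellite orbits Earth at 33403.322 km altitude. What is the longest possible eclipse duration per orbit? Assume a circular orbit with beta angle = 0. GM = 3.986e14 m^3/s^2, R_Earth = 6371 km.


r = 39774.3220 km
T = 1315.7220 min
Eclipse fraction = arcsin(R_E/r)/pi = arcsin(6371.0000/39774.3220)/pi
= arcsin(0.1601787)/pi = 0.05120706
Eclipse duration = 0.05120706 * 1315.7220 = 67.3743 min

67.3743 minutes


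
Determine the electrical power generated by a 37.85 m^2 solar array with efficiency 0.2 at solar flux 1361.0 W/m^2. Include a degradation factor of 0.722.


P = area * eta * S * degradation
P = 37.85 * 0.2 * 1361.0 * 0.722
P = 7438.5999 W

7438.5999 W


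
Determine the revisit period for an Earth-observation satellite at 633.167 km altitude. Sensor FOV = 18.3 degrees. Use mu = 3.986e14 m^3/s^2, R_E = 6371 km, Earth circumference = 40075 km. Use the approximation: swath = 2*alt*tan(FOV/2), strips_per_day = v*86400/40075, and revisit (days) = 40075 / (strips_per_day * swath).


swath = 2*633.167*tan(0.1596976) = 203.9674 km
v = sqrt(mu/r) = 7543.8041 m/s = 7.5438 km/s
strips/day = v*86400/40075 = 7.5438*86400/40075 = 16.2641
coverage/day = strips * swath = 16.2641 * 203.9674 = 3317.3512 km
revisit = 40075 / 3317.3512 = 12.0804 days

12.0804 days


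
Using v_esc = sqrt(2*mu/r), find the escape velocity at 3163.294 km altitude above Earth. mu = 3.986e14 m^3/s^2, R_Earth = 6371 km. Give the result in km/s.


r = 6371.0 + 3163.294 = 9534.2940 km = 9.534294e+06 m
v_esc = sqrt(2*mu/r) = sqrt(2*3.986e14 / 9.534294e+06)
v_esc = 9144.0665 m/s = 9.1441 km/s

9.1441 km/s


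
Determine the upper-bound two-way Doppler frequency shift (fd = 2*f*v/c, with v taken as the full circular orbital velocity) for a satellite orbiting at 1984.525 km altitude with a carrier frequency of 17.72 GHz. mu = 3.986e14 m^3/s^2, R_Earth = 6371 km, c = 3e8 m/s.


r = 8.355525e+06 m
v = sqrt(mu/r) = 6906.8779 m/s (worst-case radial velocity)
f = 17.72 GHz = 1.772e+10 Hz
fd = 2*f*v/c = 2*1.772e+10*6906.8779/3.0e+08
fd = 815932.5038 Hz

815932.5038 Hz


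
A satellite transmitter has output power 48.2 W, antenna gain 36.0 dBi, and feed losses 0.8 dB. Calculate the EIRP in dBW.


Pt = 48.2 W = 16.8305 dBW
EIRP = Pt_dBW + Gt - losses = 16.8305 + 36.0 - 0.8 = 52.0305 dBW

52.0305 dBW


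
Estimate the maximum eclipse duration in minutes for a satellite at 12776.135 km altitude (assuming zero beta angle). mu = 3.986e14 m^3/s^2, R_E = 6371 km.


r = 19147.1350 km
T = 439.4563 min
Eclipse fraction = arcsin(R_E/r)/pi = arcsin(6371.0000/19147.1350)/pi
= arcsin(0.3327391)/pi = 0.1079728
Eclipse duration = 0.1079728 * 439.4563 = 47.4493 min

47.4493 minutes


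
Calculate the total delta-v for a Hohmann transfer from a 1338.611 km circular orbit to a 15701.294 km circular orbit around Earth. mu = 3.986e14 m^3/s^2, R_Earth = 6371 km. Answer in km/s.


r1 = 7709.6110 km = 7.709611e+06 m
r2 = 22072.2940 km = 2.2072294e+07 m
dv1 = sqrt(mu/r1)*(sqrt(2*r2/(r1+r2)) - 1) = 1563.7792 m/s
dv2 = sqrt(mu/r2)*(1 - sqrt(2*r1/(r1+r2))) = 1191.8338 m/s
total dv = |dv1| + |dv2| = 1563.7792 + 1191.8338 = 2755.6131 m/s = 2.7556 km/s

2.7556 km/s


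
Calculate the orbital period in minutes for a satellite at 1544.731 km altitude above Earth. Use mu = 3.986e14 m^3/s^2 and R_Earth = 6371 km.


r = 7915.7310 km = 7.915731e+06 m
T = 2*pi*sqrt(r^3/mu) = 2*pi*sqrt(4.9599018e+20 / 3.986e14)
T = 7008.8661 s = 116.8144 min

116.8144 minutes


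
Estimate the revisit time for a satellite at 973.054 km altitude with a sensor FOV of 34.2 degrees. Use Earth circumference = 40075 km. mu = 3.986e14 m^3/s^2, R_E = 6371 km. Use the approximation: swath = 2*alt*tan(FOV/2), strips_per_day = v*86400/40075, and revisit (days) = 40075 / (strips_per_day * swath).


swath = 2*973.054*tan(0.2984513) = 598.7010 km
v = sqrt(mu/r) = 7367.1704 m/s = 7.3672 km/s
strips/day = v*86400/40075 = 7.3672*86400/40075 = 15.8833
coverage/day = strips * swath = 15.8833 * 598.7010 = 9509.3517 km
revisit = 40075 / 9509.3517 = 4.2143 days

4.2143 days


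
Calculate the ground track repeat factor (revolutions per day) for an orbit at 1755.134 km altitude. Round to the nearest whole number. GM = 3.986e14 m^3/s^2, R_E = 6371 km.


r = 8.126134e+06 m
T = 2*pi*sqrt(r^3/mu) = 7290.1622 s = 121.5027 min
revs/day = 1440 / 121.5027 = 11.8516
Rounded: 12 revolutions per day

12 revolutions per day


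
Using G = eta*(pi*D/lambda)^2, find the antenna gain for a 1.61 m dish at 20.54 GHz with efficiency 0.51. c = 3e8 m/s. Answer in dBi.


lambda = c/f = 3e8 / 2.054e+10 = 0.01460565 m
G = eta*(pi*D/lambda)^2 = 0.51*(pi*1.61/0.01460565)^2
G = 61161.7696 (linear)
G = 10*log10(61161.7696) = 47.8648 dBi

47.8648 dBi


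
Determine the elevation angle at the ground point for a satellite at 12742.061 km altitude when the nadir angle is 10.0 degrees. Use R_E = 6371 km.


r = R_E + alt = 19113.0610 km
Law of sines in the satellite / Earth-center / ground-point triangle:
  sin(nadir)/R_E = sin(90 + el)/r  =>  cos(el) = (r/R_E)*sin(nadir)
cos(el) = (19113.0610 / 6371.0000) * sin(10.0 deg) = 0.5209462
el = arccos(0.5209462) = 58.6043 deg
(Earth-central angle = 90 - nadir - el = 21.3957 deg)

58.6043 degrees


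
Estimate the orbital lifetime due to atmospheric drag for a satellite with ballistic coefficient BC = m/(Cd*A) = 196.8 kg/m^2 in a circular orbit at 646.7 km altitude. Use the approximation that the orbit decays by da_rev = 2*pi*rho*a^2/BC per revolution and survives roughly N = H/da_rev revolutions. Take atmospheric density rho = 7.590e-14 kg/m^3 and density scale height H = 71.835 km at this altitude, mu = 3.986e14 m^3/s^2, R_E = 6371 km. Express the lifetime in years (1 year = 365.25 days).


a = R_E + alt = 7017.7000 km = 7.0177e+06 m
da_rev = 2*pi*rho*a^2/BC = 2*pi*7.590e-14*(7.0177e+06)^2/196.8 = 0.119340031 m per revolution
N = H/da_rev = 71835.0000 m / 0.119340031 m = 601935.4883 revolutions
P = 2*pi*sqrt(a^3/mu) = 5850.6406 s
lifetime = N*P = 601935.4883 * 5850.6406 = 3.5217082e+09 s = 40760.5115 days
years = 40760.5115 / 365.25 = 111.5962 years

111.5962 years


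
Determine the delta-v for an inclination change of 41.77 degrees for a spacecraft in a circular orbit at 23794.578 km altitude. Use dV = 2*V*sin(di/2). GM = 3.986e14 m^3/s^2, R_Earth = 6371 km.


r = 30165.5780 km = 3.0165578e+07 m
V = sqrt(mu/r) = 3635.0704 m/s
di = 41.77 deg = 0.729024 rad
dV = 2*V*sin(di/2) = 2*3635.0704*sin(0.364512)
dV = 2591.7573 m/s = 2.5918 km/s

2.5918 km/s


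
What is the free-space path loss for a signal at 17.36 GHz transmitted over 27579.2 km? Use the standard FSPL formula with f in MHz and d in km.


f = 17.36 GHz = 17360.0000 MHz
d = 27579.2 km
FSPL = 32.44 + 20*log10(17360.0000) + 20*log10(27579.2)
FSPL = 32.44 + 84.7910 + 88.8116
FSPL = 206.0426 dB

206.0426 dB


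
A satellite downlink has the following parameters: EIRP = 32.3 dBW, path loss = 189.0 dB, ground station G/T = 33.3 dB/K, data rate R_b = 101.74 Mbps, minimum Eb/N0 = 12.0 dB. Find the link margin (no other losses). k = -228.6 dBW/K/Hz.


C/N0 = EIRP - FSPL + G/T - k = 32.3 - 189.0 + 33.3 - (-228.6)
C/N0 = 105.2000 dB-Hz
R_b = 101.74 Mbps = 1.0174e+08 bps -> 10*log10(R_b) = 80.0749 dB-Hz
Eb/N0 = C/N0 - 10*log10(R_b) = 105.2000 - 80.0749 = 25.1251 dB
Margin = Eb/N0 - Eb/N0_req = 25.1251 - 12.0 = 13.1251 dB (link closes)

13.1251 dB


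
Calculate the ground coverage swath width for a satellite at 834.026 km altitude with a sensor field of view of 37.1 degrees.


FOV = 37.1 deg = 0.6475172 rad
swath = 2 * alt * tan(FOV/2) = 2 * 834.026 * tan(0.3237586)
swath = 2 * 834.026 * 0.335566
swath = 559.7415 km

559.7415 km


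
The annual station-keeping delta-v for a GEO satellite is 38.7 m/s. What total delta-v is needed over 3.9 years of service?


dV = rate * years = 38.7 * 3.9
dV = 150.9300 m/s

150.9300 m/s


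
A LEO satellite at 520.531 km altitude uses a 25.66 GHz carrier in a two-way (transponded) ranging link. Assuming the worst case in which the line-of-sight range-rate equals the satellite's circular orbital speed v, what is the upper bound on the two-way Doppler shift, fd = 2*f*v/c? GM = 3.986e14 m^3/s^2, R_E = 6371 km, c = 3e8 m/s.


r = 6.891531e+06 m
v = sqrt(mu/r) = 7605.2026 m/s (worst-case radial velocity)
f = 25.66 GHz = 2.566e+10 Hz
fd = 2*f*v/c = 2*2.566e+10*7605.2026/3.0e+08
fd = 1.3009967e+06 Hz

1.3010e+06 Hz


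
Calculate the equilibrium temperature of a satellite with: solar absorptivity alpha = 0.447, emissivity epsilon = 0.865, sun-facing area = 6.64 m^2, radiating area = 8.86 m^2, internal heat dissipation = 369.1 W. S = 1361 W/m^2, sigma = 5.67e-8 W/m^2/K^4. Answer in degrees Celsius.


Numerator = alpha*S*A_sun + Q_int = 0.447*1361*6.64 + 369.1 = 4408.6569 W
Denominator = eps*sigma*A_rad = 0.865*5.67e-8*8.86 = 4.3454313e-07 W/K^4
T^4 = 1.0145499e+10 K^4
T = 317.3718 K = 44.2218 C

44.2218 degrees Celsius


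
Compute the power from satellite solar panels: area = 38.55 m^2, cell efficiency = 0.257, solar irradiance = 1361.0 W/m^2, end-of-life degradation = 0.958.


P = area * eta * S * degradation
P = 38.55 * 0.257 * 1361.0 * 0.958
P = 12917.5794 W

12917.5794 W


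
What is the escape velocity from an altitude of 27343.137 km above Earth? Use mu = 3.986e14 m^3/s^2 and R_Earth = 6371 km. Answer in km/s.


r = 6371.0 + 27343.137 = 33714.1370 km = 3.3714137e+07 m
v_esc = sqrt(2*mu/r) = sqrt(2*3.986e14 / 3.3714137e+07)
v_esc = 4862.7016 m/s = 4.8627 km/s

4.8627 km/s


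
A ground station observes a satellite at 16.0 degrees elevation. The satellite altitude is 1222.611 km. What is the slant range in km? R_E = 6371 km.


h = 1222.611 km, el = 16.0 deg
d = -R_E*sin(el) + sqrt((R_E*sin(el))^2 + 2*R_E*h + h^2)
d = -6371.0000*sin(0.2792527) + sqrt((6371.0000*0.2756374)^2 + 2*6371.0000*1222.611 + 1222.611^2)
d = 2733.5829 km

2733.5829 km


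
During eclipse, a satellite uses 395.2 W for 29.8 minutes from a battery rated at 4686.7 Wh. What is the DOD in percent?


E_used = P * t / 60 = 395.2 * 29.8 / 60 = 196.2827 Wh
DOD = E_used / E_total * 100 = 196.2827 / 4686.7 * 100
DOD = 4.1881 %

4.1881 %


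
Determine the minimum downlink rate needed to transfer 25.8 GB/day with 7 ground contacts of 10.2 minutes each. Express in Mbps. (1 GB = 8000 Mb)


total contact time = 7 * 10.2 * 60 = 4284.0000 s
data = 25.8 GB = 206400.0000 Mb
rate = 206400.0000 / 4284.0000 = 48.1793 Mbps

48.1793 Mbps


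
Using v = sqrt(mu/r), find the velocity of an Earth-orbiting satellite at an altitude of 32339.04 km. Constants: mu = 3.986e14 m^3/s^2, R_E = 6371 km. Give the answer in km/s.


r = R_E + alt = 6371.0 + 32339.04 = 38710.0400 km = 3.871004e+07 m
v = sqrt(mu/r) = sqrt(3.986e14 / 3.871004e+07) = 3208.9048 m/s = 3.2089 km/s

3.2089 km/s


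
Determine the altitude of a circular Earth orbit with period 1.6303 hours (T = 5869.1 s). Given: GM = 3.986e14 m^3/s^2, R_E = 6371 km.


T = 5869.1 s
r = (mu*T^2/(4*pi^2))^(1/3) = (3.986e14 * 5869.1^2 / (4*pi^2))^(1/3)
r = 7.0324533e+06 m = 7032.4533 km
alt = r - R_E = 7032.4533 - 6371 = 661.4533 km

661.4533 km


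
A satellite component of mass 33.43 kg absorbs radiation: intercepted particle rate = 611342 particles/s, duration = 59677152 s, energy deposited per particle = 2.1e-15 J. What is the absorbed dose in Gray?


Total energy deposited = rate * time * E_per
  = 611342 * 59677152 * 2.1e-15 = 0.07661461 J
Dose = E_total / mass = 0.07661461 / 33.43
Dose = 0.002291792 Gy

0.0023 Gy


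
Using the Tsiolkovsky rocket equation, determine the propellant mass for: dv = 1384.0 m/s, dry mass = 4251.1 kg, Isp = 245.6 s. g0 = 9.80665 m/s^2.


ve = Isp * g0 = 245.6 * 9.80665 = 2408.513240 m/s
mass ratio = exp(dv/ve) = exp(1384.0/2408.513240) = 1.77647019
m_prop = m_dry * (mr - 1) = 4251.1 * (1.77647019 - 1)
m_prop = 3300.8524 kg

3300.8524 kg


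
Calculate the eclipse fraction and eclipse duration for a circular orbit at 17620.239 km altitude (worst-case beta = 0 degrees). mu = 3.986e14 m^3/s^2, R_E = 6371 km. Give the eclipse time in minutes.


r = 23991.2390 km
T = 616.3664 min
Eclipse fraction = arcsin(R_E/r)/pi = arcsin(6371.0000/23991.2390)/pi
= arcsin(0.2655553)/pi = 0.08555528
Eclipse duration = 0.08555528 * 616.3664 = 52.7334 min

52.7334 minutes


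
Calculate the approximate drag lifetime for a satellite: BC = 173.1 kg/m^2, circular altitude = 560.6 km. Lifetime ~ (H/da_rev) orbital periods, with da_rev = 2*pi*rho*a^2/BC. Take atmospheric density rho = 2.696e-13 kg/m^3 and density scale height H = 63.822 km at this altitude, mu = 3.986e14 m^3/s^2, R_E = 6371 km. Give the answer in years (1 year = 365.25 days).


a = R_E + alt = 6931.6000 km = 6.9316e+06 m
da_rev = 2*pi*rho*a^2/BC = 2*pi*2.696e-13*(6.9316e+06)^2/173.1 = 0.470185979 m per revolution
N = H/da_rev = 63822.0000 m / 0.470185979 m = 135737.7779 revolutions
P = 2*pi*sqrt(a^3/mu) = 5743.2995 s
lifetime = N*P = 135737.7779 * 5743.2995 = 7.7958271e+08 s = 9022.9480 days
years = 9022.9480 / 365.25 = 24.7035 years

24.7035 years


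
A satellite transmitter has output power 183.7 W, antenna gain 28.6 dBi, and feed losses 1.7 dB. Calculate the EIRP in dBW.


Pt = 183.7 W = 22.6411 dBW
EIRP = Pt_dBW + Gt - losses = 22.6411 + 28.6 - 1.7 = 49.5411 dBW

49.5411 dBW


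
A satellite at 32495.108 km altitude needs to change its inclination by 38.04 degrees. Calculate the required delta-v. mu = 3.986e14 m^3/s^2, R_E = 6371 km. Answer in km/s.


r = 38866.1080 km = 3.8866108e+07 m
V = sqrt(mu/r) = 3202.4556 m/s
di = 38.04 deg = 0.6639232 rad
dV = 2*V*sin(di/2) = 2*3202.4556*sin(0.3319616)
dV = 2087.3489 m/s = 2.0873 km/s

2.0873 km/s


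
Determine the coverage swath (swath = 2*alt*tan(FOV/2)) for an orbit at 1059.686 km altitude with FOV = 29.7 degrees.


FOV = 29.7 deg = 0.5183628 rad
swath = 2 * alt * tan(FOV/2) = 2 * 1059.686 * tan(0.2591814)
swath = 2 * 1059.686 * 0.2651452
swath = 561.9413 km

561.9413 km


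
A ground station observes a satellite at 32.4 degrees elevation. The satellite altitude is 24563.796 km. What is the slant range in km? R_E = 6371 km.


h = 24563.796 km, el = 32.4 deg
d = -R_E*sin(el) + sqrt((R_E*sin(el))^2 + 2*R_E*h + h^2)
d = -6371.0000*sin(0.5654867) + sqrt((6371.0000*0.5358268)^2 + 2*6371.0000*24563.796 + 24563.796^2)
d = 27049.7612 km

27049.7612 km


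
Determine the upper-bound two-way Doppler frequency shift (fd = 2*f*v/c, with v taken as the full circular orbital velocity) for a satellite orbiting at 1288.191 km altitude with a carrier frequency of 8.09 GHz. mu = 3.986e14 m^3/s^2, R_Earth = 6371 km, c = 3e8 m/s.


r = 7.659191e+06 m
v = sqrt(mu/r) = 7214.0176 m/s (worst-case radial velocity)
f = 8.09 GHz = 8.09e+09 Hz
fd = 2*f*v/c = 2*8.09e+09*7214.0176/3.0e+08
fd = 389076.0157 Hz

389076.0157 Hz


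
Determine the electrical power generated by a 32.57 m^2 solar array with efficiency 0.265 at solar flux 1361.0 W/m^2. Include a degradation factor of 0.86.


P = area * eta * S * degradation
P = 32.57 * 0.265 * 1361.0 * 0.86
P = 10102.2988 W

10102.2988 W


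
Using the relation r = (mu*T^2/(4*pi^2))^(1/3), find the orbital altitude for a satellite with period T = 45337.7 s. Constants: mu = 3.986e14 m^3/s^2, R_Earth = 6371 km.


T = 45337.7 s
r = (mu*T^2/(4*pi^2))^(1/3) = (3.986e14 * 45337.7^2 / (4*pi^2))^(1/3)
r = 2.7480977e+07 m = 27480.9774 km
alt = r - R_E = 27480.9774 - 6371 = 21109.9774 km

21109.9774 km


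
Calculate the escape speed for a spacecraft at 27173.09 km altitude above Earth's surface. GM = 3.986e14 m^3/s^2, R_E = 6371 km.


r = 6371.0 + 27173.09 = 33544.0900 km = 3.354409e+07 m
v_esc = sqrt(2*mu/r) = sqrt(2*3.986e14 / 3.354409e+07)
v_esc = 4875.0114 m/s = 4.8750 km/s

4.8750 km/s


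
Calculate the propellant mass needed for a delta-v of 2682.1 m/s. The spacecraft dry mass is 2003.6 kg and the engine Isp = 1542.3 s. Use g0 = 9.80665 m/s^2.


ve = Isp * g0 = 1542.3 * 9.80665 = 15124.796295 m/s
mass ratio = exp(dv/ve) = exp(2682.1/15124.796295) = 1.19402663
m_prop = m_dry * (mr - 1) = 2003.6 * (1.19402663 - 1)
m_prop = 388.7517 kg

388.7517 kg


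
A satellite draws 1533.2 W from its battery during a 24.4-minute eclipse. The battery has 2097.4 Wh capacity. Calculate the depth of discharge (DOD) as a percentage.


E_used = P * t / 60 = 1533.2 * 24.4 / 60 = 623.5013 Wh
DOD = E_used / E_total * 100 = 623.5013 / 2097.4 * 100
DOD = 29.7273 %

29.7273 %


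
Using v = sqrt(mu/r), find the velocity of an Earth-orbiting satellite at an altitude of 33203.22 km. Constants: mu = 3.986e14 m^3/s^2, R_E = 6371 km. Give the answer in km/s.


r = R_E + alt = 6371.0 + 33203.22 = 39574.2200 km = 3.957422e+07 m
v = sqrt(mu/r) = sqrt(3.986e14 / 3.957422e+07) = 3173.6751 m/s = 3.1737 km/s

3.1737 km/s


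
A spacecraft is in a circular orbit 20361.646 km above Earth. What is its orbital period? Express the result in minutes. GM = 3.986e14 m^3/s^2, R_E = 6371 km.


r = 26732.6460 km = 2.6732646e+07 m
T = 2*pi*sqrt(r^3/mu) = 2*pi*sqrt(1.9104067e+22 / 3.986e14)
T = 43498.4861 s = 724.9748 min

724.9748 minutes


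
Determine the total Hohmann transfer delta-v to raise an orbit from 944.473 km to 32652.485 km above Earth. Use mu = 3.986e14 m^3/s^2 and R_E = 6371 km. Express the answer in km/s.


r1 = 7315.4730 km = 7.315473e+06 m
r2 = 39023.4850 km = 3.9023485e+07 m
dv1 = sqrt(mu/r1)*(sqrt(2*r2/(r1+r2)) - 1) = 2198.1615 m/s
dv2 = sqrt(mu/r2)*(1 - sqrt(2*r1/(r1+r2))) = 1400.1472 m/s
total dv = |dv1| + |dv2| = 2198.1615 + 1400.1472 = 3598.3087 m/s = 3.5983 km/s

3.5983 km/s


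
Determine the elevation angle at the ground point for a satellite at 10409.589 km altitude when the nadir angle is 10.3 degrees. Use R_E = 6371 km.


r = R_E + alt = 16780.5890 km
Law of sines in the satellite / Earth-center / ground-point triangle:
  sin(nadir)/R_E = sin(90 + el)/r  =>  cos(el) = (r/R_E)*sin(nadir)
cos(el) = (16780.5890 / 6371.0000) * sin(10.3 deg) = 0.4709475
el = arccos(0.4709475) = 61.9042 deg
(Earth-central angle = 90 - nadir - el = 17.7958 deg)

61.9042 degrees


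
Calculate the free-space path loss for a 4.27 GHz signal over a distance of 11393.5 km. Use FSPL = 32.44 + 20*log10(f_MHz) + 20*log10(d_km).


f = 4.27 GHz = 4270.0000 MHz
d = 11393.5 km
FSPL = 32.44 + 20*log10(4270.0000) + 20*log10(11393.5)
FSPL = 32.44 + 72.6086 + 81.1331
FSPL = 186.1817 dB

186.1817 dB


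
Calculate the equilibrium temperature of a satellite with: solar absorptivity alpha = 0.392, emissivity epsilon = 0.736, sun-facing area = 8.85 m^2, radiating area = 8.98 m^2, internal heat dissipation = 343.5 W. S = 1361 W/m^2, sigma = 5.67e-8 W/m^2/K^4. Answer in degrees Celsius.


Numerator = alpha*S*A_sun + Q_int = 0.392*1361*8.85 + 343.5 = 5065.0812 W
Denominator = eps*sigma*A_rad = 0.736*5.67e-8*8.98 = 3.7474618e-07 W/K^4
T^4 = 1.3516032e+10 K^4
T = 340.9670 K = 67.8170 C

67.8170 degrees Celsius


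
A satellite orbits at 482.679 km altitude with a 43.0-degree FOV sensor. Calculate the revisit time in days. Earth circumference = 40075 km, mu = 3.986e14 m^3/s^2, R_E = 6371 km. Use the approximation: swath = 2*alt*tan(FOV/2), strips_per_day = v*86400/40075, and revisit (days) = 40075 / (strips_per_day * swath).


swath = 2*482.679*tan(0.3752458) = 380.2646 km
v = sqrt(mu/r) = 7626.1750 m/s = 7.6262 km/s
strips/day = v*86400/40075 = 7.6262*86400/40075 = 16.4417
coverage/day = strips * swath = 16.4417 * 380.2646 = 6252.2007 km
revisit = 40075 / 6252.2007 = 6.4097 days

6.4097 days


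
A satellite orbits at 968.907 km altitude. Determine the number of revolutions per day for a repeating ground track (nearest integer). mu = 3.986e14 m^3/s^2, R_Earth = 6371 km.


r = 7.339907e+06 m
T = 2*pi*sqrt(r^3/mu) = 6258.1657 s = 104.3028 min
revs/day = 1440 / 104.3028 = 13.8060
Rounded: 14 revolutions per day

14 revolutions per day


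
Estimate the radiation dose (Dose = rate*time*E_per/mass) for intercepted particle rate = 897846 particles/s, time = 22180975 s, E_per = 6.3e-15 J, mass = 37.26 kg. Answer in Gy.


Total energy deposited = rate * time * E_per
  = 897846 * 22180975 * 6.3e-15 = 0.1254651 J
Dose = E_total / mass = 0.1254651 / 37.26
Dose = 0.003367287 Gy

0.0034 Gy


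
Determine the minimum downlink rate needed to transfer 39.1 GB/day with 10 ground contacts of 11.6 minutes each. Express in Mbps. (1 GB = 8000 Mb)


total contact time = 10 * 11.6 * 60 = 6960.0000 s
data = 39.1 GB = 312800.0000 Mb
rate = 312800.0000 / 6960.0000 = 44.9425 Mbps

44.9425 Mbps


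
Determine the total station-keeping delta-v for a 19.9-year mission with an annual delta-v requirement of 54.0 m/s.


dV = rate * years = 54.0 * 19.9
dV = 1074.6000 m/s

1074.6000 m/s


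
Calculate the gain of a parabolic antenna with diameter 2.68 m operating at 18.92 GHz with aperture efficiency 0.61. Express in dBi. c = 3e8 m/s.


lambda = c/f = 3e8 / 1.892e+10 = 0.01585624 m
G = eta*(pi*D/lambda)^2 = 0.61*(pi*2.68/0.01585624)^2
G = 171988.3077 (linear)
G = 10*log10(171988.3077) = 52.3550 dBi

52.3550 dBi


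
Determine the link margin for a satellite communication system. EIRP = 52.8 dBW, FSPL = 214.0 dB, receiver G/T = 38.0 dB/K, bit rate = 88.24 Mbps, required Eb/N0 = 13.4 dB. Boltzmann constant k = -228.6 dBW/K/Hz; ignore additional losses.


C/N0 = EIRP - FSPL + G/T - k = 52.8 - 214.0 + 38.0 - (-228.6)
C/N0 = 105.4000 dB-Hz
R_b = 88.24 Mbps = 8.824e+07 bps -> 10*log10(R_b) = 79.4567 dB-Hz
Eb/N0 = C/N0 - 10*log10(R_b) = 105.4000 - 79.4567 = 25.9433 dB
Margin = Eb/N0 - Eb/N0_req = 25.9433 - 13.4 = 12.5433 dB (link closes)

12.5433 dB


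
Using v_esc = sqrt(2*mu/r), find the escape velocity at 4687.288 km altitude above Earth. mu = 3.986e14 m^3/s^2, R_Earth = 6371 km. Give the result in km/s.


r = 6371.0 + 4687.288 = 11058.2880 km = 1.1058288e+07 m
v_esc = sqrt(2*mu/r) = sqrt(2*3.986e14 / 1.1058288e+07)
v_esc = 8490.6257 m/s = 8.4906 km/s

8.4906 km/s


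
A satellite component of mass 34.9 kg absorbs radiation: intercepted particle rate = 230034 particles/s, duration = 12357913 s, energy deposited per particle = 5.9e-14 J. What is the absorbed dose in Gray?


Total energy deposited = rate * time * E_per
  = 230034 * 12357913 * 5.9e-14 = 0.1677217 J
Dose = E_total / mass = 0.1677217 / 34.9
Dose = 0.004805778 Gy

0.0048 Gy


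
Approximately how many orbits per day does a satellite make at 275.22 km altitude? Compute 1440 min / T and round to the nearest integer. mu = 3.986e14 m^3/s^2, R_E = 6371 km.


r = 6.64622e+06 m
T = 2*pi*sqrt(r^3/mu) = 5392.2906 s = 89.8715 min
revs/day = 1440 / 89.8715 = 16.0229
Rounded: 16 revolutions per day

16 revolutions per day


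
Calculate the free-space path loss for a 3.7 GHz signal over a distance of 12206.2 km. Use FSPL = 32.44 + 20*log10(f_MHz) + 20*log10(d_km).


f = 3.7 GHz = 3700.0000 MHz
d = 12206.2 km
FSPL = 32.44 + 20*log10(3700.0000) + 20*log10(12206.2)
FSPL = 32.44 + 71.3640 + 81.7316
FSPL = 185.5356 dB

185.5356 dB


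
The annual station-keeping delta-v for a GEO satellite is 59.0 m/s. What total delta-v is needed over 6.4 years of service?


dV = rate * years = 59.0 * 6.4
dV = 377.6000 m/s

377.6000 m/s


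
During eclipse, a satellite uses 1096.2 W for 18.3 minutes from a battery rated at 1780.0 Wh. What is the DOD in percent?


E_used = P * t / 60 = 1096.2 * 18.3 / 60 = 334.3410 Wh
DOD = E_used / E_total * 100 = 334.3410 / 1780.0 * 100
DOD = 18.7832 %

18.7832 %


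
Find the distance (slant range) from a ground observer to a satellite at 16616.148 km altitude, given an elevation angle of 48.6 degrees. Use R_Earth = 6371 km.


h = 16616.148 km, el = 48.6 deg
d = -R_E*sin(el) + sqrt((R_E*sin(el))^2 + 2*R_E*h + h^2)
d = -6371.0000*sin(0.84823) + sqrt((6371.0000*0.7501111)^2 + 2*6371.0000*16616.148 + 16616.148^2)
d = 17818.7805 km

17818.7805 km


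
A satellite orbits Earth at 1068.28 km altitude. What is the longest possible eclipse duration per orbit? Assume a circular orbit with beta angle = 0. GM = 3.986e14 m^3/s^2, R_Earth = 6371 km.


r = 7439.2800 km
T = 106.4281 min
Eclipse fraction = arcsin(R_E/r)/pi = arcsin(6371.0000/7439.2800)/pi
= arcsin(0.8564001)/pi = 0.3273042
Eclipse duration = 0.3273042 * 106.4281 = 34.8344 min

34.8344 minutes


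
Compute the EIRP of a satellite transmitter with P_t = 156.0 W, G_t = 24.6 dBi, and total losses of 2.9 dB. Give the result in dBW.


Pt = 156.0 W = 21.9312 dBW
EIRP = Pt_dBW + Gt - losses = 21.9312 + 24.6 - 2.9 = 43.6312 dBW

43.6312 dBW


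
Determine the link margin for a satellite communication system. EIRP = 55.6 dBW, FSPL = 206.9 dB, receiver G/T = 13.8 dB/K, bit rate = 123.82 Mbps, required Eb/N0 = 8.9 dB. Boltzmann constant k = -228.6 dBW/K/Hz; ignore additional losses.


C/N0 = EIRP - FSPL + G/T - k = 55.6 - 206.9 + 13.8 - (-228.6)
C/N0 = 91.1000 dB-Hz
R_b = 123.82 Mbps = 1.2382e+08 bps -> 10*log10(R_b) = 80.9279 dB-Hz
Eb/N0 = C/N0 - 10*log10(R_b) = 91.1000 - 80.9279 = 10.1721 dB
Margin = Eb/N0 - Eb/N0_req = 10.1721 - 8.9 = 1.2721 dB (link closes)

1.2721 dB


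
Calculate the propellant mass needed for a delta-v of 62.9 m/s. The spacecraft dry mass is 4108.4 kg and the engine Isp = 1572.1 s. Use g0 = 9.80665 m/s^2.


ve = Isp * g0 = 1572.1 * 9.80665 = 15417.034465 m/s
mass ratio = exp(dv/ve) = exp(62.9/15417.034465) = 1.00408824
m_prop = m_dry * (mr - 1) = 4108.4 * (1.00408824 - 1)
m_prop = 16.7961 kg

16.7961 kg


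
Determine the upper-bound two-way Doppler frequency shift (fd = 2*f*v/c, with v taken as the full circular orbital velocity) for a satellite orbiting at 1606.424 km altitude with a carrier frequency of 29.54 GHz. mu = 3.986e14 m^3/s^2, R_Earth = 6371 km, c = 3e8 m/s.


r = 7.977424e+06 m
v = sqrt(mu/r) = 7068.6635 m/s (worst-case radial velocity)
f = 29.54 GHz = 2.954e+10 Hz
fd = 2*f*v/c = 2*2.954e+10*7068.6635/3.0e+08
fd = 1.3920555e+06 Hz

1.3921e+06 Hz


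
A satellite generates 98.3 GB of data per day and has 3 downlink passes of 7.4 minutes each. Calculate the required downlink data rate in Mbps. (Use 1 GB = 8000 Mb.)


total contact time = 3 * 7.4 * 60 = 1332.0000 s
data = 98.3 GB = 786400.0000 Mb
rate = 786400.0000 / 1332.0000 = 590.3904 Mbps

590.3904 Mbps


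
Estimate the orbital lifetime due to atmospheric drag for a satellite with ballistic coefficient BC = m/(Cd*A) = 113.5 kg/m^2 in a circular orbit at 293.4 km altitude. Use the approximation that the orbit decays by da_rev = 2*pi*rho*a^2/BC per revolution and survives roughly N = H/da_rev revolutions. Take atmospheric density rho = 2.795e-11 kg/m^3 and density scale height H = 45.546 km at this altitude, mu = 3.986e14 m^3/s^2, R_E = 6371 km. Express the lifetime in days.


a = R_E + alt = 6664.4000 km = 6.6644e+06 m
da_rev = 2*pi*rho*a^2/BC = 2*pi*2.795e-11*(6.6644e+06)^2/113.5 = 68.720756 m per revolution
N = H/da_rev = 45546.0000 m / 68.720756 m = 662.7692 revolutions
P = 2*pi*sqrt(a^3/mu) = 5414.4308 s
lifetime = N*P = 662.7692 * 5414.4308 = 3.5885179e+06 s = 41.5338 days

41.5338 days


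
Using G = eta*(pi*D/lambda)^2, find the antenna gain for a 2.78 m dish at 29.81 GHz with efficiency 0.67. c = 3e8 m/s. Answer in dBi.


lambda = c/f = 3e8 / 2.981e+10 = 0.01006374 m
G = eta*(pi*D/lambda)^2 = 0.67*(pi*2.78/0.01006374)^2
G = 504598.0671 (linear)
G = 10*log10(504598.0671) = 57.0295 dBi

57.0295 dBi


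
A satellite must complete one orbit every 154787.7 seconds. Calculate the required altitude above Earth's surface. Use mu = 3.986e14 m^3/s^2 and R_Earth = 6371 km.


T = 154787.7 s
r = (mu*T^2/(4*pi^2))^(1/3) = (3.986e14 * 154787.7^2 / (4*pi^2))^(1/3)
r = 6.230891e+07 m = 62308.9095 km
alt = r - R_E = 62308.9095 - 6371 = 55937.9095 km

55937.9095 km


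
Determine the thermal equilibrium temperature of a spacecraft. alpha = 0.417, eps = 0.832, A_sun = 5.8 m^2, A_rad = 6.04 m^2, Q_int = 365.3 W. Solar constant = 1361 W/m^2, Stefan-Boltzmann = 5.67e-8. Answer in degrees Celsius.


Numerator = alpha*S*A_sun + Q_int = 0.417*1361*5.8 + 365.3 = 3657.0146 W
Denominator = eps*sigma*A_rad = 0.832*5.67e-8*6.04 = 2.8493338e-07 W/K^4
T^4 = 1.2834631e+10 K^4
T = 336.5858 K = 63.4358 C

63.4358 degrees Celsius


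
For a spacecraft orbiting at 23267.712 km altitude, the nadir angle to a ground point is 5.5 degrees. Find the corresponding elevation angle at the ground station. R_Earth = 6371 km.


r = R_E + alt = 29638.7120 km
Law of sines in the satellite / Earth-center / ground-point triangle:
  sin(nadir)/R_E = sin(90 + el)/r  =>  cos(el) = (r/R_E)*sin(nadir)
cos(el) = (29638.7120 / 6371.0000) * sin(5.5 deg) = 0.4458868
el = arccos(0.4458868) = 63.5199 deg
(Earth-central angle = 90 - nadir - el = 20.9801 deg)

63.5199 degrees


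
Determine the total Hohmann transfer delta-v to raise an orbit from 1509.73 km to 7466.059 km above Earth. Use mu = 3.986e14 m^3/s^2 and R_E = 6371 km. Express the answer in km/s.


r1 = 7880.7300 km = 7.88073e+06 m
r2 = 13837.0590 km = 1.3837059e+07 m
dv1 = sqrt(mu/r1)*(sqrt(2*r2/(r1+r2)) - 1) = 916.2357 m/s
dv2 = sqrt(mu/r2)*(1 - sqrt(2*r1/(r1+r2))) = 794.8615 m/s
total dv = |dv1| + |dv2| = 916.2357 + 794.8615 = 1711.0972 m/s = 1.7111 km/s

1.7111 km/s


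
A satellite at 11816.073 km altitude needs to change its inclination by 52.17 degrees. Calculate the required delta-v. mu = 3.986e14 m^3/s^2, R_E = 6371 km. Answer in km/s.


r = 18187.0730 km = 1.8187073e+07 m
V = sqrt(mu/r) = 4681.5239 m/s
di = 52.17 deg = 0.9105383 rad
dV = 2*V*sin(di/2) = 2*4681.5239*sin(0.4552691)
dV = 4116.9700 m/s = 4.1170 km/s

4.1170 km/s


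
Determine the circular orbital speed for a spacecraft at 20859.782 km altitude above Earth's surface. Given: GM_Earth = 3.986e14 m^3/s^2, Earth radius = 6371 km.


r = R_E + alt = 6371.0 + 20859.782 = 27230.7820 km = 2.7230782e+07 m
v = sqrt(mu/r) = sqrt(3.986e14 / 2.7230782e+07) = 3825.9438 m/s = 3.8259 km/s

3.8259 km/s


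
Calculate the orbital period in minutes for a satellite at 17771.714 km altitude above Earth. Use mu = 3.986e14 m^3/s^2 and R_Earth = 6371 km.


r = 24142.7140 km = 2.4142714e+07 m
T = 2*pi*sqrt(r^3/mu) = 2*pi*sqrt(1.4072079e+22 / 3.986e14)
T = 37332.7821 s = 622.2130 min

622.2130 minutes


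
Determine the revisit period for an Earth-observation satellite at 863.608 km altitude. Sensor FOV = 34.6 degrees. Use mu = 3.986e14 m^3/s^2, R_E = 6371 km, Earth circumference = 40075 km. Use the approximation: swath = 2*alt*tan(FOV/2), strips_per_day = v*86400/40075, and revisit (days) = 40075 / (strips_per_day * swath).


swath = 2*863.608*tan(0.301942) = 537.9679 km
v = sqrt(mu/r) = 7422.6870 m/s = 7.4227 km/s
strips/day = v*86400/40075 = 7.4227*86400/40075 = 16.0030
coverage/day = strips * swath = 16.0030 * 537.9679 = 8609.0990 km
revisit = 40075 / 8609.0990 = 4.6550 days

4.6550 days


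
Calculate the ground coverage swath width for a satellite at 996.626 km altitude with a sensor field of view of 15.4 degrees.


FOV = 15.4 deg = 0.2687807 rad
swath = 2 * alt * tan(FOV/2) = 2 * 996.626 * tan(0.1343904)
swath = 2 * 996.626 * 0.1352053
swath = 269.4982 km

269.4982 km


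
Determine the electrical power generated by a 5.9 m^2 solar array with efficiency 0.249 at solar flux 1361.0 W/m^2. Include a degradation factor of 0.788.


P = area * eta * S * degradation
P = 5.9 * 0.249 * 1361.0 * 0.788
P = 1575.5627 W

1575.5627 W


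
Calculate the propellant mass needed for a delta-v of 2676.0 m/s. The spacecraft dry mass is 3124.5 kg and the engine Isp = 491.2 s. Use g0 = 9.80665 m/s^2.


ve = Isp * g0 = 491.2 * 9.80665 = 4817.026480 m/s
mass ratio = exp(dv/ve) = exp(2676.0/4817.026480) = 1.74286347
m_prop = m_dry * (mr - 1) = 3124.5 * (1.74286347 - 1)
m_prop = 2321.0769 kg

2321.0769 kg


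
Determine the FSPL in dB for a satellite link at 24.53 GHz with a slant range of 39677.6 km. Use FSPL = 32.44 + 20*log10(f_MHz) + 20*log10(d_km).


f = 24.53 GHz = 24530.0000 MHz
d = 39677.6 km
FSPL = 32.44 + 20*log10(24530.0000) + 20*log10(39677.6)
FSPL = 32.44 + 87.7940 + 91.9709
FSPL = 212.2049 dB

212.2049 dB


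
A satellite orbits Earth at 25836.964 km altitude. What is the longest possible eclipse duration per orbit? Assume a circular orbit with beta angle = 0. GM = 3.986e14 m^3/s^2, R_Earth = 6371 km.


r = 32207.9640 km
T = 958.7489 min
Eclipse fraction = arcsin(R_E/r)/pi = arcsin(6371.0000/32207.9640)/pi
= arcsin(0.1978082)/pi = 0.06338233
Eclipse duration = 0.06338233 * 958.7489 = 60.7677 min

60.7677 minutes


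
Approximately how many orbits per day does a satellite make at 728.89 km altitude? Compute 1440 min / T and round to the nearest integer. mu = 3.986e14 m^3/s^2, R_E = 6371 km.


r = 7.09989e+06 m
T = 2*pi*sqrt(r^3/mu) = 5953.7234 s = 99.2287 min
revs/day = 1440 / 99.2287 = 14.5119
Rounded: 15 revolutions per day

15 revolutions per day


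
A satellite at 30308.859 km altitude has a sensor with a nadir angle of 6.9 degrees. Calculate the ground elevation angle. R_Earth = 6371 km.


r = R_E + alt = 36679.8590 km
Law of sines in the satellite / Earth-center / ground-point triangle:
  sin(nadir)/R_E = sin(90 + el)/r  =>  cos(el) = (r/R_E)*sin(nadir)
cos(el) = (36679.8590 / 6371.0000) * sin(6.9 deg) = 0.6916657
el = arccos(0.6916657) = 46.2379 deg
(Earth-central angle = 90 - nadir - el = 36.8621 deg)

46.2379 degrees


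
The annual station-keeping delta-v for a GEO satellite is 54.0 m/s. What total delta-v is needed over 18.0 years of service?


dV = rate * years = 54.0 * 18.0
dV = 972.0000 m/s

972.0000 m/s


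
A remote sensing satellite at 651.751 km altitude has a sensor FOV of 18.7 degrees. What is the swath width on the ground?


FOV = 18.7 deg = 0.3263766 rad
swath = 2 * alt * tan(FOV/2) = 2 * 651.751 * tan(0.1631883)
swath = 2 * 651.751 * 0.1646525
swath = 214.6248 km

214.6248 km


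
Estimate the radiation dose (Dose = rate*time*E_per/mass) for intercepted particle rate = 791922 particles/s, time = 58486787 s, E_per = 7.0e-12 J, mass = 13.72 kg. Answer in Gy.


Total energy deposited = rate * time * E_per
  = 791922 * 58486787 * 7.0e-12 = 324.2188 J
Dose = E_total / mass = 324.2188 / 13.72
Dose = 23.6311 Gy

23.6311 Gy


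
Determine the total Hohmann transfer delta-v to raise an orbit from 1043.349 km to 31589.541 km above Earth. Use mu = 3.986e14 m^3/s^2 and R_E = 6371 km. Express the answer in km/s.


r1 = 7414.3490 km = 7.414349e+06 m
r2 = 37960.5410 km = 3.7960541e+07 m
dv1 = sqrt(mu/r1)*(sqrt(2*r2/(r1+r2)) - 1) = 2152.1421 m/s
dv2 = sqrt(mu/r2)*(1 - sqrt(2*r1/(r1+r2))) = 1387.9799 m/s
total dv = |dv1| + |dv2| = 2152.1421 + 1387.9799 = 3540.1221 m/s = 3.5401 km/s

3.5401 km/s


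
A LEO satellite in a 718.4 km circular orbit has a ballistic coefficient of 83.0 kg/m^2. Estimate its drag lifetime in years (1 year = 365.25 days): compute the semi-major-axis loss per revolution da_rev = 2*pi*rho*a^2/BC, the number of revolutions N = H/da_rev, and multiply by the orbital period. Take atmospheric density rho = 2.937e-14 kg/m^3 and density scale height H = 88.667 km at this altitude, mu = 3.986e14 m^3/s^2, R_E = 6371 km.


a = R_E + alt = 7089.4000 km = 7.0894e+06 m
da_rev = 2*pi*rho*a^2/BC = 2*pi*2.937e-14*(7.0894e+06)^2/83.0 = 0.111744121 m per revolution
N = H/da_rev = 88667.0000 m / 0.111744121 m = 793482.4585 revolutions
P = 2*pi*sqrt(a^3/mu) = 5940.5334 s
lifetime = N*P = 793482.4585 * 5940.5334 = 4.7137091e+09 s = 54556.8177 days
years = 54556.8177 / 365.25 = 149.3684 years

149.3684 years


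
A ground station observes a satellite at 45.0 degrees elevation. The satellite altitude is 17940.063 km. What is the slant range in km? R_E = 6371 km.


h = 17940.063 km, el = 45.0 deg
d = -R_E*sin(el) + sqrt((R_E*sin(el))^2 + 2*R_E*h + h^2)
d = -6371.0000*sin(0.7853982) + sqrt((6371.0000*0.7071068)^2 + 2*6371.0000*17940.063 + 17940.063^2)
d = 19385.0408 km

19385.0408 km


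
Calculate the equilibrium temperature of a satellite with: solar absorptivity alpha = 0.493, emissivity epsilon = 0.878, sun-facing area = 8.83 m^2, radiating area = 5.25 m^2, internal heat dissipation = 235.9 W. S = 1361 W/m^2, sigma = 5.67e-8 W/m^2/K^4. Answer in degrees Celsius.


Numerator = alpha*S*A_sun + Q_int = 0.493*1361*8.83 + 235.9 = 6160.5916 W
Denominator = eps*sigma*A_rad = 0.878*5.67e-8*5.25 = 2.6135865e-07 W/K^4
T^4 = 2.3571409e+10 K^4
T = 391.8288 K = 118.6788 C

118.6788 degrees Celsius


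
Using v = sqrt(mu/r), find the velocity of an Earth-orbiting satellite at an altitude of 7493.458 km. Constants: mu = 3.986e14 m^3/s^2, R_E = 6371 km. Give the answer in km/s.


r = R_E + alt = 6371.0 + 7493.458 = 13864.4580 km = 1.3864458e+07 m
v = sqrt(mu/r) = sqrt(3.986e14 / 1.3864458e+07) = 5361.8813 m/s = 5.3619 km/s

5.3619 km/s


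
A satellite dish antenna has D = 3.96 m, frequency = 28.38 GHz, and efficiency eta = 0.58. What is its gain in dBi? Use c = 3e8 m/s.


lambda = c/f = 3e8 / 2.838e+10 = 0.01057082 m
G = eta*(pi*D/lambda)^2 = 0.58*(pi*3.96/0.01057082)^2
G = 803341.8343 (linear)
G = 10*log10(803341.8343) = 59.0490 dBi

59.0490 dBi


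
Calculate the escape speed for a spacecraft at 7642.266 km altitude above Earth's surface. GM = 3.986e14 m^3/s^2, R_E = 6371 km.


r = 6371.0 + 7642.266 = 14013.2660 km = 1.4013266e+07 m
v_esc = sqrt(2*mu/r) = sqrt(2*3.986e14 / 1.4013266e+07)
v_esc = 7542.4764 m/s = 7.5425 km/s

7.5425 km/s


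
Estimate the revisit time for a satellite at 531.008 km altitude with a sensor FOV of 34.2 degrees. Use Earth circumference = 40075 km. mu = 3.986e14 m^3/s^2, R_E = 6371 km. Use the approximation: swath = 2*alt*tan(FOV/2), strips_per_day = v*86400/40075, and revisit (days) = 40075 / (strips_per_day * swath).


swath = 2*531.008*tan(0.2984513) = 326.7188 km
v = sqrt(mu/r) = 7599.4282 m/s = 7.5994 km/s
strips/day = v*86400/40075 = 7.5994*86400/40075 = 16.3840
coverage/day = strips * swath = 16.3840 * 326.7188 = 5352.9752 km
revisit = 40075 / 5352.9752 = 7.4865 days

7.4865 days


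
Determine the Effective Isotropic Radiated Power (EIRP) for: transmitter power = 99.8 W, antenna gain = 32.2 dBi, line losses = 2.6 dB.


Pt = 99.8 W = 19.9913 dBW
EIRP = Pt_dBW + Gt - losses = 19.9913 + 32.2 - 2.6 = 49.5913 dBW

49.5913 dBW


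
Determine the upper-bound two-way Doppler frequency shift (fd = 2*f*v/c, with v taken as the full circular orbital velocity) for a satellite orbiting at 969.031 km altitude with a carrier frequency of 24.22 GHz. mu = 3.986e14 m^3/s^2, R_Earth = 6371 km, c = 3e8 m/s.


r = 7.340031e+06 m
v = sqrt(mu/r) = 7369.1891 m/s (worst-case radial velocity)
f = 24.22 GHz = 2.422e+10 Hz
fd = 2*f*v/c = 2*2.422e+10*7369.1891/3.0e+08
fd = 1.1898784e+06 Hz

1.1899e+06 Hz


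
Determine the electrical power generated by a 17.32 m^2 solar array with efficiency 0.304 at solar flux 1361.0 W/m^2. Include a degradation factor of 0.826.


P = area * eta * S * degradation
P = 17.32 * 0.304 * 1361.0 * 0.826
P = 5919.1541 W

5919.1541 W


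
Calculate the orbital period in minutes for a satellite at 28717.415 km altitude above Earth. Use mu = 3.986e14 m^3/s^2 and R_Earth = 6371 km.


r = 35088.4150 km = 3.5088415e+07 m
T = 2*pi*sqrt(r^3/mu) = 2*pi*sqrt(4.3200747e+22 / 3.986e14)
T = 65411.9126 s = 1090.1985 min

1090.1985 minutes


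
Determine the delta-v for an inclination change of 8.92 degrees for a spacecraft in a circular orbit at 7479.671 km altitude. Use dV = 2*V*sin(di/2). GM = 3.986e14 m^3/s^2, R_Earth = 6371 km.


r = 13850.6710 km = 1.3850671e+07 m
V = sqrt(mu/r) = 5364.5493 m/s
di = 8.92 deg = 0.1556834 rad
dV = 2*V*sin(di/2) = 2*5364.5493*sin(0.07784168)
dV = 834.3279 m/s = 0.8343279 km/s

0.8343 km/s
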